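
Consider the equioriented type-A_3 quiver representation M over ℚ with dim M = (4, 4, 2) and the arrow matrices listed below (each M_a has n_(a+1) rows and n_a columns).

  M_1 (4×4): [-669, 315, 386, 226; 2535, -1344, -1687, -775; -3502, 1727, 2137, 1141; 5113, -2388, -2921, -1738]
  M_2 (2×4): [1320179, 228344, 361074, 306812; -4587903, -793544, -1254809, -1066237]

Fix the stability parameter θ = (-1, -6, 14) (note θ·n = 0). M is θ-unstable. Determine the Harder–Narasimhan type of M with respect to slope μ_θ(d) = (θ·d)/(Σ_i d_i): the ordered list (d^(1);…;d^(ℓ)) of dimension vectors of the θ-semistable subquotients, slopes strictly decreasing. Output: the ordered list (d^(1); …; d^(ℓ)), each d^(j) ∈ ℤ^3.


Barcode: M ≅ I[1,2]^2, I[1,3]^2. HN layers by μ_θ (2 steps, strictly decreasing):
  μ^(1)=14; μ^(2)=-7/2

((0, 0, 2); (4, 4, 0))


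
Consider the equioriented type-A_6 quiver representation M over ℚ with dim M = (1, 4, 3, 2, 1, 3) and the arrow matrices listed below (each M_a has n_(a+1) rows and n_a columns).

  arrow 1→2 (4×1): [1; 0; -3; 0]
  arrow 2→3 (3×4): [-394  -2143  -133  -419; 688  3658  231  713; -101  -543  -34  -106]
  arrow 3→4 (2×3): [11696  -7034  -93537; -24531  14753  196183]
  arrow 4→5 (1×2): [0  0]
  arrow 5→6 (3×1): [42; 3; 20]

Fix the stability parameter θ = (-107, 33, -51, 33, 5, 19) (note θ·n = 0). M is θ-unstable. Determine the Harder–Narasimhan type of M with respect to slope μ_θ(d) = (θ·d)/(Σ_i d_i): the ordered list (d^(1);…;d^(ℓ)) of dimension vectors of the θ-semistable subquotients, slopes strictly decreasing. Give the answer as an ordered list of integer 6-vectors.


Interval decomposition of M: I[1,4], I[2,2], I[2,3], I[2,4], I[5,6], I[6,6]^2.
HN type (ℓ=5): μ^(1)=33; μ^(2)=19; μ^(3)=5; μ^(4)=-9; μ^(5)=-107

((0, 1, 0, 2, 0, 0); (0, 0, 0, 0, 0, 3); (0, 0, 0, 0, 1, 0); (0, 3, 3, 0, 0, 0); (1, 0, 0, 0, 0, 0))


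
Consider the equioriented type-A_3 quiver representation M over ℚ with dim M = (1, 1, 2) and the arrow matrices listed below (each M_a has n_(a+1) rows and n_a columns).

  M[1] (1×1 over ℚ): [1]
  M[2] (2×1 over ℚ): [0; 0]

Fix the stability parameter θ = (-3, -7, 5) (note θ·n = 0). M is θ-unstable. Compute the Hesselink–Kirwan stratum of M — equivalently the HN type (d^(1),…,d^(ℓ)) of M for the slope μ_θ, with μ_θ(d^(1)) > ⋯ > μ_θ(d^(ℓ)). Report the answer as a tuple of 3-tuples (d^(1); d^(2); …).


Interval decomposition of M: I[1,2], I[3,3]^2.
HN type (ℓ=2): μ^(1)=5; μ^(2)=-5

((0, 0, 2); (1, 1, 0))


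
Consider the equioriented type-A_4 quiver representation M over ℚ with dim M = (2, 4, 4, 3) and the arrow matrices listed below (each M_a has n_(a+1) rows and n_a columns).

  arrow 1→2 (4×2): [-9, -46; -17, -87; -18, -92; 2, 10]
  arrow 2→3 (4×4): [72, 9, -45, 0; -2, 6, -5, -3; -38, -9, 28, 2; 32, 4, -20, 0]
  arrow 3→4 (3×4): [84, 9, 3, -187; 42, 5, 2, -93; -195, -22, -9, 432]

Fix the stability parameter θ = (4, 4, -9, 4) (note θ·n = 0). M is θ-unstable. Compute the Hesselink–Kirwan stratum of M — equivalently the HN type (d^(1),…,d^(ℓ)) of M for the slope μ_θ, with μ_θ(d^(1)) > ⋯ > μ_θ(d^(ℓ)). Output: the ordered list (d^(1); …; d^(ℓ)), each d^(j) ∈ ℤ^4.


Via rank(M_{q-1}∘⋯∘M_p): M ≅ I[1,2], I[1,4], I[2,4]^2, I[3,3].
μ_θ-semistable layers: μ^(1)=4; μ^(2)=-1/3; μ^(3)=-5/2; μ^(4)=-9

((1, 1, 0, 3); (1, 1, 1, 0); (0, 2, 2, 0); (0, 0, 1, 0))


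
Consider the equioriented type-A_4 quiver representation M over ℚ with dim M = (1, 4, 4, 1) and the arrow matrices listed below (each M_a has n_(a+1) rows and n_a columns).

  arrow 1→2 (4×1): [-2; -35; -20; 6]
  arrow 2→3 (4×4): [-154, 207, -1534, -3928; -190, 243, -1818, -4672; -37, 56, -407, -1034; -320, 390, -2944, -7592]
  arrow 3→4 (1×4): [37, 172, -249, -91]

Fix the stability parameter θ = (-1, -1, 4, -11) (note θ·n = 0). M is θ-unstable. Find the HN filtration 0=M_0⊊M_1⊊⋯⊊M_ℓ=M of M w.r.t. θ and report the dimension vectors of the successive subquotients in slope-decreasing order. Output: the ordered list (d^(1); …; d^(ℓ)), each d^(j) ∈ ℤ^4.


Barcode: M ≅ I[1,4], I[2,2], I[2,3]^2, I[3,3]. HN layers by μ_θ (3 steps, strictly decreasing):
  μ^(1)=4; μ^(2)=-1; μ^(3)=-9/4

((0, 0, 3, 0); (0, 3, 0, 0); (1, 1, 1, 1))


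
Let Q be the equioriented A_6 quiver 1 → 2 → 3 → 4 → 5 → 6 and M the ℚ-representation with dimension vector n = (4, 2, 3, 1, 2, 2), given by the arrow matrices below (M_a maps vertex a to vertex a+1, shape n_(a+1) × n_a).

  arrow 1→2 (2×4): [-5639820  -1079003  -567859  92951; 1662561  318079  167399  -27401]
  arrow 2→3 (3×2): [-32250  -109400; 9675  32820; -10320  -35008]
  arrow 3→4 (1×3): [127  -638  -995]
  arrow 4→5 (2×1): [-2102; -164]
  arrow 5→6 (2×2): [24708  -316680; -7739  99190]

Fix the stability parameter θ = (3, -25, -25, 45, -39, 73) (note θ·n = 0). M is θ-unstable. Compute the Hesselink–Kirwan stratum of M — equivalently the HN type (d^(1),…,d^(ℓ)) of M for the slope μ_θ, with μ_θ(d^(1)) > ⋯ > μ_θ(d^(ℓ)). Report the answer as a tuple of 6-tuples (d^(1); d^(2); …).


Interval decomposition of M: I[1,1]^2, I[1,2], I[1,3], I[3,3], I[3,6], I[5,5], I[6,6].
HN type (ℓ=6): μ^(1)=73; μ^(2)=3; μ^(3)=-11; μ^(4)=-47/3; μ^(5)=-25; μ^(6)=-39

((0, 0, 0, 0, 0, 2); (2, 0, 0, 1, 1, 0); (1, 1, 0, 0, 0, 0); (1, 1, 1, 0, 0, 0); (0, 0, 2, 0, 0, 0); (0, 0, 0, 0, 1, 0))


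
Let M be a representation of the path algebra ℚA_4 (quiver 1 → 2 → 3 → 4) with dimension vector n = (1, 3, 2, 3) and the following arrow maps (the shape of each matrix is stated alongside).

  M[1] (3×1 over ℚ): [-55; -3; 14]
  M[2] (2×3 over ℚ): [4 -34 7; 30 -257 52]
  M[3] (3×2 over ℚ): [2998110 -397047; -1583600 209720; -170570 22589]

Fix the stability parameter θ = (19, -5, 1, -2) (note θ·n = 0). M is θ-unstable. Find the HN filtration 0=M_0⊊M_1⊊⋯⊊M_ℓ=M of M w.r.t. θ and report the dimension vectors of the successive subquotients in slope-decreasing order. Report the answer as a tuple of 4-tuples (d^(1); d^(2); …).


Barcode: M ≅ I[1,4], I[2,2], I[2,3], I[4,4]^2. HN layers by μ_θ (4 steps, strictly decreasing):
  μ^(1)=13/4; μ^(2)=1; μ^(3)=-2; μ^(4)=-5

((1, 1, 1, 1); (0, 0, 1, 0); (0, 0, 0, 2); (0, 2, 0, 0))


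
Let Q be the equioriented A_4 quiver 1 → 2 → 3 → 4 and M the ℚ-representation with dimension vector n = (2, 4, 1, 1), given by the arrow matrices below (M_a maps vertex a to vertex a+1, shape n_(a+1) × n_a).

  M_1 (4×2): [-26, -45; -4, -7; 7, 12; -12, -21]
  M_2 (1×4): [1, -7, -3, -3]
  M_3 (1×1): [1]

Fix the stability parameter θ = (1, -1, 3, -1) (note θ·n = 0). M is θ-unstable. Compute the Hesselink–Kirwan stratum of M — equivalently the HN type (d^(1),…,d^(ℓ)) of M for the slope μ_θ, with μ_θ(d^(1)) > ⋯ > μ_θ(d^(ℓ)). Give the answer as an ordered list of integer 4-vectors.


Barcode: M ≅ I[1,2], I[1,4], I[2,2]^2. HN layers by μ_θ (3 steps, strictly decreasing):
  μ^(1)=1; μ^(2)=0; μ^(3)=-1

((0, 0, 1, 1); (2, 2, 0, 0); (0, 2, 0, 0))


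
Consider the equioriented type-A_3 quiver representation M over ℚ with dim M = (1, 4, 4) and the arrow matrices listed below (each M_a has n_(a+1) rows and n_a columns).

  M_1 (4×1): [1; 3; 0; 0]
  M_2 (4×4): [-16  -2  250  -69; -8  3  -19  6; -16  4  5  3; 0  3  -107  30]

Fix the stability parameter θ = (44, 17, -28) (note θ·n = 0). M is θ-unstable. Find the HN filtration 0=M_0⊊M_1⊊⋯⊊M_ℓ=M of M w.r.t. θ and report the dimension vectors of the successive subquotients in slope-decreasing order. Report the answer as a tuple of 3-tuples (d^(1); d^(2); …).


Barcode: M ≅ I[1,3], I[2,3]^3. HN layers by μ_θ (2 steps, strictly decreasing):
  μ^(1)=11; μ^(2)=-11/2

((1, 1, 1); (0, 3, 3))


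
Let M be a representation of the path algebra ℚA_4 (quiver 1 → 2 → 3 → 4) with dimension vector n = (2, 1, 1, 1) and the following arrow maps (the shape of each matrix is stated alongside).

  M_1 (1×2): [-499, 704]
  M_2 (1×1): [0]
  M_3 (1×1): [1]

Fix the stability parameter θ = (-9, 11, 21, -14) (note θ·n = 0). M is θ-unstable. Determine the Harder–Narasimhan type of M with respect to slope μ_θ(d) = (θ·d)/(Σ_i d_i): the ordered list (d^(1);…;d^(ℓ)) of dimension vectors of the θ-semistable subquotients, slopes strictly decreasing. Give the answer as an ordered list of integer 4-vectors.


Barcode: M ≅ I[1,1], I[1,2], I[3,4]. HN layers by μ_θ (3 steps, strictly decreasing):
  μ^(1)=11; μ^(2)=7/2; μ^(3)=-9

((0, 1, 0, 0); (0, 0, 1, 1); (2, 0, 0, 0))


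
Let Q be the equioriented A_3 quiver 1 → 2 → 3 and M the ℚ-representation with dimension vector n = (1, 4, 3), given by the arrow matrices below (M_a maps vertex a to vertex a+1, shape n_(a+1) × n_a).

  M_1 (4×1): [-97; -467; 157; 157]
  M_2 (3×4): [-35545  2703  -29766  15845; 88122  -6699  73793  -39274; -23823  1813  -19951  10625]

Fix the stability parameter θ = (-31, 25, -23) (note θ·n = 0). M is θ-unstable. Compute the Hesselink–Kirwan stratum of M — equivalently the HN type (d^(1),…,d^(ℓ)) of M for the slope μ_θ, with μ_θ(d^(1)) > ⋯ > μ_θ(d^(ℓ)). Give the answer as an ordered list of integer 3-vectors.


Via rank(M_{q-1}∘⋯∘M_p): M ≅ I[1,3], I[2,2], I[2,3]^2.
μ_θ-semistable layers: μ^(1)=25; μ^(2)=1; μ^(3)=-31

((0, 1, 0); (0, 3, 3); (1, 0, 0))


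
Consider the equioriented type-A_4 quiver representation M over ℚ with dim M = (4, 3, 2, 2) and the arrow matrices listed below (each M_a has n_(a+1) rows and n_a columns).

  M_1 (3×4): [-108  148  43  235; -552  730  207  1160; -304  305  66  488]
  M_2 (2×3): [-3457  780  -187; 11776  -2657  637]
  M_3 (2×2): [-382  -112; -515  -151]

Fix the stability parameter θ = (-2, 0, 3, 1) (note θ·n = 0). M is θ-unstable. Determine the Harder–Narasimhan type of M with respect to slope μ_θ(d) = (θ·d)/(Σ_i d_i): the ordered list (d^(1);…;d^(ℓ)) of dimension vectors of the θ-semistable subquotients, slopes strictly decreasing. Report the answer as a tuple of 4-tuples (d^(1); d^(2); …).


Barcode: M ≅ I[1,1], I[1,2], I[1,4]^2. HN layers by μ_θ (3 steps, strictly decreasing):
  μ^(1)=2; μ^(2)=0; μ^(3)=-2

((0, 0, 2, 2); (0, 3, 0, 0); (4, 0, 0, 0))


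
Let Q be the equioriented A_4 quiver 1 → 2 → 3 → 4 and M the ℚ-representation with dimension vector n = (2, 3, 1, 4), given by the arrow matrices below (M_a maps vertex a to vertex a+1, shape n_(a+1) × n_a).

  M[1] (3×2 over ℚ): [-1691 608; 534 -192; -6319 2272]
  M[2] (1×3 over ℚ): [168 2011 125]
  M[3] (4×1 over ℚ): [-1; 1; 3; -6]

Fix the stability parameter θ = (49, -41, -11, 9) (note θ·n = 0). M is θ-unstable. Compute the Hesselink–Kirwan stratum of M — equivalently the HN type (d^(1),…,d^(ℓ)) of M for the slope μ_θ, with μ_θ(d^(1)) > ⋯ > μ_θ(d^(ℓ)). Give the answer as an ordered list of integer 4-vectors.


Interval decomposition of M: I[1,1], I[1,4], I[2,2]^2, I[4,4]^3.
HN type (ℓ=4): μ^(1)=49; μ^(2)=9; μ^(3)=-1; μ^(4)=-41

((1, 0, 0, 0); (0, 0, 0, 4); (1, 1, 1, 0); (0, 2, 0, 0))


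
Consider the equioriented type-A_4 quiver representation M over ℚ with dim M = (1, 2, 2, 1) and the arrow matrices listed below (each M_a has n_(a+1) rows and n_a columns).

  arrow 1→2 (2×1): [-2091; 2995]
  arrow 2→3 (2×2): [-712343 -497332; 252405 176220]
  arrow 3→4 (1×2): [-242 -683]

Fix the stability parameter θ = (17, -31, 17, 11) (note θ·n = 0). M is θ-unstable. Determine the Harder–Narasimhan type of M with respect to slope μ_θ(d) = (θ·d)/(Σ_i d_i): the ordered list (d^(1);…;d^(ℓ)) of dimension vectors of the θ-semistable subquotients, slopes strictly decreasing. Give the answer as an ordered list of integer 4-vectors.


Barcode: M ≅ I[1,4], I[2,2], I[3,3]. HN layers by μ_θ (4 steps, strictly decreasing):
  μ^(1)=17; μ^(2)=14; μ^(3)=-7; μ^(4)=-31

((0, 0, 1, 0); (0, 0, 1, 1); (1, 1, 0, 0); (0, 1, 0, 0))


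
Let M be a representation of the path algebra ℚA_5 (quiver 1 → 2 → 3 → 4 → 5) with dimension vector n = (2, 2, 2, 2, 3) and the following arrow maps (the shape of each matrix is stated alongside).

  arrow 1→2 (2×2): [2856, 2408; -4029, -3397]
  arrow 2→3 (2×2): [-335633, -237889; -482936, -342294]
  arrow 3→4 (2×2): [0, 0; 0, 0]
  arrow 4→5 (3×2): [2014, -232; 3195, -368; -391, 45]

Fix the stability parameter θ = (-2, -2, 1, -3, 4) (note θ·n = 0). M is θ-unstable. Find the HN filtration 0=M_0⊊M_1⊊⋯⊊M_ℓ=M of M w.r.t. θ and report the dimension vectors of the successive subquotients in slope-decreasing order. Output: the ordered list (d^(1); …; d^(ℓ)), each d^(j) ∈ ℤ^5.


Via rank(M_{q-1}∘⋯∘M_p): M ≅ I[1,1], I[1,3], I[2,3], I[4,5]^2, I[5,5].
μ_θ-semistable layers: μ^(1)=4; μ^(2)=1; μ^(3)=-2; μ^(4)=-3

((0, 0, 0, 0, 3); (0, 0, 2, 0, 0); (2, 2, 0, 0, 0); (0, 0, 0, 2, 0))


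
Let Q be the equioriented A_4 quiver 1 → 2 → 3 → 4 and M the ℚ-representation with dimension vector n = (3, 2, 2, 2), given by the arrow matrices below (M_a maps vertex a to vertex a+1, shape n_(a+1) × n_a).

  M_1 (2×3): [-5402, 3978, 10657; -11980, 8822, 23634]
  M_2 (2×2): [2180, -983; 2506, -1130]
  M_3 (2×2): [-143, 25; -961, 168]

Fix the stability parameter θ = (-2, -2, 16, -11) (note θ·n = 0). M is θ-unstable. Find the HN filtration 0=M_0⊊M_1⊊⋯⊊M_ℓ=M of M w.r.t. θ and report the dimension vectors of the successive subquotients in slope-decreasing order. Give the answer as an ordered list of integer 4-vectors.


Via rank(M_{q-1}∘⋯∘M_p): M ≅ I[1,1], I[1,4]^2.
μ_θ-semistable layers: μ^(1)=5/2; μ^(2)=-2

((0, 0, 2, 2); (3, 2, 0, 0))


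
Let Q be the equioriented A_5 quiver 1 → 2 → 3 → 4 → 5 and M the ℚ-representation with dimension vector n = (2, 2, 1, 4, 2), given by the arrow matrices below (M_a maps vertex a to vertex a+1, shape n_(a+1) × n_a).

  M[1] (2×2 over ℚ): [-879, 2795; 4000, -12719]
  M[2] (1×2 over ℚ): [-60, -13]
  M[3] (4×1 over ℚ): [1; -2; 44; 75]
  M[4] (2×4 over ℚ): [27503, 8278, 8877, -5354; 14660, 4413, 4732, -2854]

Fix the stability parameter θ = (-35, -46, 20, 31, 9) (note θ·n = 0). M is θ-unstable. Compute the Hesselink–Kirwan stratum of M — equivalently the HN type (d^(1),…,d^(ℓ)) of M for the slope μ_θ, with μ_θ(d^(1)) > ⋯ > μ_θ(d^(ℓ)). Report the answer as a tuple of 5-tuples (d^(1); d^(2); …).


Via rank(M_{q-1}∘⋯∘M_p): M ≅ I[1,2], I[1,5], I[4,4]^2, I[4,5].
μ_θ-semistable layers: μ^(1)=31; μ^(2)=20; μ^(3)=-81/2

((0, 0, 0, 2, 0); (0, 0, 1, 2, 2); (2, 2, 0, 0, 0))


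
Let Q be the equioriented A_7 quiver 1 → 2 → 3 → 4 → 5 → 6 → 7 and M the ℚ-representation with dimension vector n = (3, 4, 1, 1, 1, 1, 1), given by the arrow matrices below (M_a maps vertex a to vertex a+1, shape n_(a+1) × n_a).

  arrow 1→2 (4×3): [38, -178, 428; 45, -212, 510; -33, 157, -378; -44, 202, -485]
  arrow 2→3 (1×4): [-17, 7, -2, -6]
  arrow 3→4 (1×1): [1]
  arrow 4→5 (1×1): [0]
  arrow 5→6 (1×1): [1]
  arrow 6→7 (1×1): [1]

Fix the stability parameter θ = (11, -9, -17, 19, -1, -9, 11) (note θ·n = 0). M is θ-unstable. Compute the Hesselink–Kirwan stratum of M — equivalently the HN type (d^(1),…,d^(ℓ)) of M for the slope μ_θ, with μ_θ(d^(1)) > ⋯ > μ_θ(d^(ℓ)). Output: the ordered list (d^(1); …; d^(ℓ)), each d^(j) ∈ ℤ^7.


Via rank(M_{q-1}∘⋯∘M_p): M ≅ I[1,2]^2, I[1,4], I[2,2], I[5,7].
μ_θ-semistable layers: μ^(1)=19; μ^(2)=11; μ^(3)=1; μ^(4)=-5; μ^(5)=-9

((0, 0, 0, 1, 0, 0, 0); (0, 0, 0, 0, 0, 0, 1); (2, 2, 0, 0, 0, 0, 0); (1, 1, 1, 0, 1, 1, 0); (0, 1, 0, 0, 0, 0, 0))


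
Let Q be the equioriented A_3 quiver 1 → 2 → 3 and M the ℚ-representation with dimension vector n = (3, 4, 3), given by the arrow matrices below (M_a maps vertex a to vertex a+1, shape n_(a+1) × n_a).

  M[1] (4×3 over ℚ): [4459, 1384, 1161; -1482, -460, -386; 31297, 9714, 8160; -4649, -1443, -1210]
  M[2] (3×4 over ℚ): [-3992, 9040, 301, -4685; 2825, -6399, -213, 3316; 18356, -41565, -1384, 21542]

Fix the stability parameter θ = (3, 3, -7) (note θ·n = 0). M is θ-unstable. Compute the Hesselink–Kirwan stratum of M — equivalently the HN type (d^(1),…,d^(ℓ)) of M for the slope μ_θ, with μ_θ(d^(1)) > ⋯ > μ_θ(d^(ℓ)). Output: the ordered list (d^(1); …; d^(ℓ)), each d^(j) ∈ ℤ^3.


Interval decomposition of M: I[1,3]^3, I[2,2].
HN type (ℓ=2): μ^(1)=3; μ^(2)=-1/3

((0, 1, 0); (3, 3, 3))


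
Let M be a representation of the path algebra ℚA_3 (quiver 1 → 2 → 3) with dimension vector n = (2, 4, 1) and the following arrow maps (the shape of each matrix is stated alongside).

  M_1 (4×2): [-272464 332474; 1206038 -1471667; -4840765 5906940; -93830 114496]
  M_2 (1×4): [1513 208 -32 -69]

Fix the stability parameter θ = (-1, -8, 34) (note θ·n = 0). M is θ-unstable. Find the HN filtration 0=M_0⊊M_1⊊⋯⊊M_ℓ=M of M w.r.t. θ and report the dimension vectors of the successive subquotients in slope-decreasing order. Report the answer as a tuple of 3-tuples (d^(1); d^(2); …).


Interval decomposition of M: I[1,2], I[1,3], I[2,2]^2.
HN type (ℓ=3): μ^(1)=34; μ^(2)=-9/2; μ^(3)=-8

((0, 0, 1); (2, 2, 0); (0, 2, 0))


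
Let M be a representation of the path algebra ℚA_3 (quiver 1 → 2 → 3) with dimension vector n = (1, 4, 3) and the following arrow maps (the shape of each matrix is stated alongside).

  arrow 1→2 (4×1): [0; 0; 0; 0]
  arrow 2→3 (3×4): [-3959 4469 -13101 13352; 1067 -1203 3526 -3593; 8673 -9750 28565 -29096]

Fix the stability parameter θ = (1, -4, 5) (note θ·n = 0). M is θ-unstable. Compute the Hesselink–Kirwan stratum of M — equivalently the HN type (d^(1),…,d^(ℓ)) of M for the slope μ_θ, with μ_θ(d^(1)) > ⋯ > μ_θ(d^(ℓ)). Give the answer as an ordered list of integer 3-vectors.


Interval decomposition of M: I[1,1], I[2,2], I[2,3]^3.
HN type (ℓ=3): μ^(1)=5; μ^(2)=1; μ^(3)=-4

((0, 0, 3); (1, 0, 0); (0, 4, 0))


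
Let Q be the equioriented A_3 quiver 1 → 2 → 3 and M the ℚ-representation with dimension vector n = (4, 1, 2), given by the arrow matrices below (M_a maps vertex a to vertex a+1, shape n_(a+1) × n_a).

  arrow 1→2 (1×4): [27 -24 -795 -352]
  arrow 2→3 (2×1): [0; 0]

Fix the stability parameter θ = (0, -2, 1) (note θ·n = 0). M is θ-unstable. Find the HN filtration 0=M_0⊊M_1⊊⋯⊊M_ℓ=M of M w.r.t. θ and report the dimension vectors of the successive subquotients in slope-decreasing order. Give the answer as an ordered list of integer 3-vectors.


Barcode: M ≅ I[1,1]^3, I[1,2], I[3,3]^2. HN layers by μ_θ (3 steps, strictly decreasing):
  μ^(1)=1; μ^(2)=0; μ^(3)=-1

((0, 0, 2); (3, 0, 0); (1, 1, 0))


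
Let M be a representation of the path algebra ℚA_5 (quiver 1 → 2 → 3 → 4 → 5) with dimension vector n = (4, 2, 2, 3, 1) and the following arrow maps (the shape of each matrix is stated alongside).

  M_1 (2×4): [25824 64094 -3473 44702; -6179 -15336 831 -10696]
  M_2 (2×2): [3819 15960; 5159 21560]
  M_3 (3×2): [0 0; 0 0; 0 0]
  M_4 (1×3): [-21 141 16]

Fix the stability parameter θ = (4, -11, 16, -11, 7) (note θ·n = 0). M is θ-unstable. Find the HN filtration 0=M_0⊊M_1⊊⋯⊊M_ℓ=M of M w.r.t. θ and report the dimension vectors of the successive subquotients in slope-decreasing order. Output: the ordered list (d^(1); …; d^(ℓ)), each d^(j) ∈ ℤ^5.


Interval decomposition of M: I[1,1]^2, I[1,2], I[1,3], I[3,3], I[4,4]^2, I[4,5].
HN type (ℓ=5): μ^(1)=16; μ^(2)=7; μ^(3)=4; μ^(4)=-7/2; μ^(5)=-11

((0, 0, 2, 0, 0); (0, 0, 0, 0, 1); (2, 0, 0, 0, 0); (2, 2, 0, 0, 0); (0, 0, 0, 3, 0))


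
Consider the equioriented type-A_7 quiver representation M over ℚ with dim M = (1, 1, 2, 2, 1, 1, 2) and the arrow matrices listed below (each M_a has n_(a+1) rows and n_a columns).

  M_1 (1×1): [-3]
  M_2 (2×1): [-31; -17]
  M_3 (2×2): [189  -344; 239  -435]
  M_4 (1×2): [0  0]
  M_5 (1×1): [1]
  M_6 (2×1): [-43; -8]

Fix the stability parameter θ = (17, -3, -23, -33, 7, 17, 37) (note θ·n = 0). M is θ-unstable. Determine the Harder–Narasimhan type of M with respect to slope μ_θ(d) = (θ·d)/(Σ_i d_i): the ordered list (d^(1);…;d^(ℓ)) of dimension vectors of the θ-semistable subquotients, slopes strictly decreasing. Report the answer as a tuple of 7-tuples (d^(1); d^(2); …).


Interval decomposition of M: I[1,4], I[3,4], I[5,7], I[7,7].
HN type (ℓ=5): μ^(1)=37; μ^(2)=17; μ^(3)=7; μ^(4)=-21/2; μ^(5)=-28

((0, 0, 0, 0, 0, 0, 2); (0, 0, 0, 0, 0, 1, 0); (0, 0, 0, 0, 1, 0, 0); (1, 1, 1, 1, 0, 0, 0); (0, 0, 1, 1, 0, 0, 0))


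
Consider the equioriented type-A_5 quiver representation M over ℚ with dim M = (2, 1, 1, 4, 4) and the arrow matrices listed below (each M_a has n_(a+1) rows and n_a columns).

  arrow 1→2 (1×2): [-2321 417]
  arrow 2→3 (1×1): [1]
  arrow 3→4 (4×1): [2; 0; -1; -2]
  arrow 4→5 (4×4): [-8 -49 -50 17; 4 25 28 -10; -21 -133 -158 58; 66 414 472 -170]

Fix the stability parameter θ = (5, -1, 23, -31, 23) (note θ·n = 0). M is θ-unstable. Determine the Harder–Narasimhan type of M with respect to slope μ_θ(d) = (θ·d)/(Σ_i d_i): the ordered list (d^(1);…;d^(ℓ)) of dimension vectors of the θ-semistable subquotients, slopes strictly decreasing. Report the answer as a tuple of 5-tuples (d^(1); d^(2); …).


Via rank(M_{q-1}∘⋯∘M_p): M ≅ I[1,1], I[1,4], I[4,5]^3, I[5,5].
μ_θ-semistable layers: μ^(1)=23; μ^(2)=5; μ^(3)=-1; μ^(4)=-31

((0, 0, 0, 0, 4); (1, 0, 0, 0, 0); (1, 1, 1, 1, 0); (0, 0, 0, 3, 0))


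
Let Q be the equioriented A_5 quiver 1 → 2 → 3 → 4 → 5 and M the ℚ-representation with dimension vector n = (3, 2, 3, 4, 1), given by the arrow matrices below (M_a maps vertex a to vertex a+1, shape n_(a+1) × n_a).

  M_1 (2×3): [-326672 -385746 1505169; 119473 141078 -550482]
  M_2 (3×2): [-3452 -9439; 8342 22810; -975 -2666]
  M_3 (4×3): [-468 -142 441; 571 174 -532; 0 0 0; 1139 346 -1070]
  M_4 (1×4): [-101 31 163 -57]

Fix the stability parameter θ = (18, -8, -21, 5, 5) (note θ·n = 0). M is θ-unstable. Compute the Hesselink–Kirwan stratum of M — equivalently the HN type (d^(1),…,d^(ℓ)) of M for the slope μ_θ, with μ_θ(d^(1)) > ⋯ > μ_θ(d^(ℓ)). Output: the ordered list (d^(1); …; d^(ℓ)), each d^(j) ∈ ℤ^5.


Barcode: M ≅ I[1,1], I[1,4], I[1,5], I[3,3], I[4,4]^2. HN layers by μ_θ (4 steps, strictly decreasing):
  μ^(1)=18; μ^(2)=5; μ^(3)=-11/3; μ^(4)=-21

((1, 0, 0, 0, 0); (0, 0, 0, 4, 1); (2, 2, 2, 0, 0); (0, 0, 1, 0, 0))


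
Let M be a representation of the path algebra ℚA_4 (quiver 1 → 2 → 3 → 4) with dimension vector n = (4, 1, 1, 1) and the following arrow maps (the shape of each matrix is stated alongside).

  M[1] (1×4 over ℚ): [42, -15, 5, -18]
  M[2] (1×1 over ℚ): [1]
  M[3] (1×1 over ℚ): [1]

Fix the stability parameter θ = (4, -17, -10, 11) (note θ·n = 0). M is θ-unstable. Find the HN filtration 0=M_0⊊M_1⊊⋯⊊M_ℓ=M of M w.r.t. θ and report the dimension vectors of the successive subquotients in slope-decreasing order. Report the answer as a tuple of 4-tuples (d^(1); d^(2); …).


Interval decomposition of M: I[1,1]^3, I[1,4].
HN type (ℓ=3): μ^(1)=11; μ^(2)=4; μ^(3)=-23/3

((0, 0, 0, 1); (3, 0, 0, 0); (1, 1, 1, 0))


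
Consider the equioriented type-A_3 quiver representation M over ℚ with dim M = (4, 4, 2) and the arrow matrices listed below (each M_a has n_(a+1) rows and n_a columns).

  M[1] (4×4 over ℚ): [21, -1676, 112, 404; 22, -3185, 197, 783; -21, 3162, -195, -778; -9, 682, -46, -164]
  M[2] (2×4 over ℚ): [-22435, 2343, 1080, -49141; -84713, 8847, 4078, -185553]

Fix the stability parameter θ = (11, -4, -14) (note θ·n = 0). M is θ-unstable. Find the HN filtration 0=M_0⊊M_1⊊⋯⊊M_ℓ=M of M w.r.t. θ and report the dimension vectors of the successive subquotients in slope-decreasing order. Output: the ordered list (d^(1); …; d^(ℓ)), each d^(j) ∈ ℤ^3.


Barcode: M ≅ I[1,2]^2, I[1,3]^2. HN layers by μ_θ (2 steps, strictly decreasing):
  μ^(1)=7/2; μ^(2)=-7/3

((2, 2, 0); (2, 2, 2))


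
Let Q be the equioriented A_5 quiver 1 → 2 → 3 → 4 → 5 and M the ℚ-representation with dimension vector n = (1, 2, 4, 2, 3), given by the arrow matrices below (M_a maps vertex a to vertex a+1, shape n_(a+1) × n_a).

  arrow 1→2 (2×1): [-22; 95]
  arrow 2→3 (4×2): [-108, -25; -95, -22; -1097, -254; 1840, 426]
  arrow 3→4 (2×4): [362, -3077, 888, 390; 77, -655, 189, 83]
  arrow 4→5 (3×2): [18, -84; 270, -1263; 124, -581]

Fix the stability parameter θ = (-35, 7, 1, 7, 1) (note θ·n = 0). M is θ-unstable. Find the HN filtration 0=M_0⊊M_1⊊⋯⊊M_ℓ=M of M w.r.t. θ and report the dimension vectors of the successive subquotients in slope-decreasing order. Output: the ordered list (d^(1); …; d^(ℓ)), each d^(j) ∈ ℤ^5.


Interval decomposition of M: I[1,5], I[2,5], I[3,3]^2, I[5,5].
HN type (ℓ=3): μ^(1)=4; μ^(2)=1; μ^(3)=-35

((0, 2, 2, 2, 2); (0, 0, 2, 0, 1); (1, 0, 0, 0, 0))


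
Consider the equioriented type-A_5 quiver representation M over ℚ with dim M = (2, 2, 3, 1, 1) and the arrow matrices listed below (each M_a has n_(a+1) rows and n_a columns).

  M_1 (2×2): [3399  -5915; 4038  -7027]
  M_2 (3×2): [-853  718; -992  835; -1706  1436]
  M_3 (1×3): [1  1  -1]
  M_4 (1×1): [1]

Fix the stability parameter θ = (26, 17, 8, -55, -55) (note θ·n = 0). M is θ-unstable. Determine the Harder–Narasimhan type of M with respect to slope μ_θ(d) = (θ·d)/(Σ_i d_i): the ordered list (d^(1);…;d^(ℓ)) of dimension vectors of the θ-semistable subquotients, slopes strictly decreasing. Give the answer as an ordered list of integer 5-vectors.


Interval decomposition of M: I[1,3], I[1,5], I[3,3].
HN type (ℓ=3): μ^(1)=17; μ^(2)=8; μ^(3)=-59/5

((1, 1, 1, 0, 0); (0, 0, 1, 0, 0); (1, 1, 1, 1, 1))


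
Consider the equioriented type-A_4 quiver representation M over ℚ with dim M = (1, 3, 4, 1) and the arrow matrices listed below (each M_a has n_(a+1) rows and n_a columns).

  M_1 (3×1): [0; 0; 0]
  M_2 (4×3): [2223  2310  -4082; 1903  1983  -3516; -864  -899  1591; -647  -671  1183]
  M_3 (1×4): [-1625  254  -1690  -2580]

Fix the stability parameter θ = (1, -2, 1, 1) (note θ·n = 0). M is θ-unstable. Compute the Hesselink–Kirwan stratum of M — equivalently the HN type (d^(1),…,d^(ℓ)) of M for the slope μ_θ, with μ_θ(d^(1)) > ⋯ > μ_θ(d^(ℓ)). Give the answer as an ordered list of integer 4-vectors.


Barcode: M ≅ I[1,1], I[2,3]^2, I[2,4], I[3,3]. HN layers by μ_θ (2 steps, strictly decreasing):
  μ^(1)=1; μ^(2)=-2

((1, 0, 4, 1); (0, 3, 0, 0))


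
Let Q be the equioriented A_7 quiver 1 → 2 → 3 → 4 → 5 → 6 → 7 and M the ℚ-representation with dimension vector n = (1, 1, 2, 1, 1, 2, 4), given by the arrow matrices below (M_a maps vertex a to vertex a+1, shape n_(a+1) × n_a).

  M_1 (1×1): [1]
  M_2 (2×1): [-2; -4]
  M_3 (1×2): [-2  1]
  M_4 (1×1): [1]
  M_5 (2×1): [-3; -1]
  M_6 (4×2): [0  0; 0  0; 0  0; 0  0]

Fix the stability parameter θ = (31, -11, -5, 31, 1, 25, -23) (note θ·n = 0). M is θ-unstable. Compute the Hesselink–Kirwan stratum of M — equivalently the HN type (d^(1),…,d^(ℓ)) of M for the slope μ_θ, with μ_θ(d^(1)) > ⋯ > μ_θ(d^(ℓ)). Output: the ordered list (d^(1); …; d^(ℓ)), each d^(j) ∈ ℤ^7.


Via rank(M_{q-1}∘⋯∘M_p): M ≅ I[1,3], I[3,6], I[6,6], I[7,7]^4.
μ_θ-semistable layers: μ^(1)=25; μ^(2)=16; μ^(3)=5; μ^(4)=-5; μ^(5)=-23

((0, 0, 0, 0, 0, 2, 0); (0, 0, 0, 1, 1, 0, 0); (1, 1, 1, 0, 0, 0, 0); (0, 0, 1, 0, 0, 0, 0); (0, 0, 0, 0, 0, 0, 4))


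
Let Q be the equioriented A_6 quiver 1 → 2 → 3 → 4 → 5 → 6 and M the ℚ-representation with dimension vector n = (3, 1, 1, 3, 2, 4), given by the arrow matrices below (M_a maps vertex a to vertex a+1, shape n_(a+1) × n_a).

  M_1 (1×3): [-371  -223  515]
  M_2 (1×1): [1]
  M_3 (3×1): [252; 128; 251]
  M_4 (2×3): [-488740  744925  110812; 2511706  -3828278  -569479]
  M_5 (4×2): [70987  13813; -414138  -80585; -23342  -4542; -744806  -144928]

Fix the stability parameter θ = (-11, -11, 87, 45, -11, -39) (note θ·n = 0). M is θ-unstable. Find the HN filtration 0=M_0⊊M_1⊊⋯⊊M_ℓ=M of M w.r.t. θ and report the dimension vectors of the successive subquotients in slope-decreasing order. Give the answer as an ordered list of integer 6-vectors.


Interval decomposition of M: I[1,1]^2, I[1,6], I[4,4], I[4,6], I[6,6]^2.
HN type (ℓ=5): μ^(1)=45; μ^(2)=41/2; μ^(3)=-5/3; μ^(4)=-11; μ^(5)=-39

((0, 0, 0, 1, 0, 0); (0, 0, 1, 1, 1, 1); (0, 0, 0, 1, 1, 1); (3, 1, 0, 0, 0, 0); (0, 0, 0, 0, 0, 2))


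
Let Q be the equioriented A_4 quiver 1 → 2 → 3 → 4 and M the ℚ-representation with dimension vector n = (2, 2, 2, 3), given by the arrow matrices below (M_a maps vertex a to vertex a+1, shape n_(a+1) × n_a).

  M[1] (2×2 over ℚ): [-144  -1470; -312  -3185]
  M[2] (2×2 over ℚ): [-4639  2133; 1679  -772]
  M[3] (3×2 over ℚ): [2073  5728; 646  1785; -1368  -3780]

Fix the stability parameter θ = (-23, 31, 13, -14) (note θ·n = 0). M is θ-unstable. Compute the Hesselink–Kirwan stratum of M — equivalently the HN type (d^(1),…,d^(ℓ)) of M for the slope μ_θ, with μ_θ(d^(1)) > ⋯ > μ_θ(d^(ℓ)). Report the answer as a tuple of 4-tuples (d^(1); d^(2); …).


Via rank(M_{q-1}∘⋯∘M_p): M ≅ I[1,1], I[1,4], I[2,4], I[4,4].
μ_θ-semistable layers: μ^(1)=10; μ^(2)=-14; μ^(3)=-23

((0, 2, 2, 2); (0, 0, 0, 1); (2, 0, 0, 0))


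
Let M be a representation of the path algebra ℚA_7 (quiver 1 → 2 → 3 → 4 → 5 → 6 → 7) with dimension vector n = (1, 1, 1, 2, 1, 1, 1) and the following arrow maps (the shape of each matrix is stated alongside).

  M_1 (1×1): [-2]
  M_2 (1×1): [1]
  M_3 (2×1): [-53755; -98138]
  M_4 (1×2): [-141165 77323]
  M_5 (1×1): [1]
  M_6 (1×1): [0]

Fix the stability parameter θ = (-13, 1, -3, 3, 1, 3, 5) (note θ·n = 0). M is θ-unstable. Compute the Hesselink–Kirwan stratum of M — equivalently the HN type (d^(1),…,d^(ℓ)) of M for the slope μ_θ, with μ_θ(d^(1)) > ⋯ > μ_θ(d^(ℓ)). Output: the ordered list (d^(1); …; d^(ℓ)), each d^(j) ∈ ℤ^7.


Interval decomposition of M: I[1,6], I[4,4], I[7,7].
HN type (ℓ=5): μ^(1)=5; μ^(2)=3; μ^(3)=2; μ^(4)=-1; μ^(5)=-13

((0, 0, 0, 0, 0, 0, 1); (0, 0, 0, 1, 0, 1, 0); (0, 0, 0, 1, 1, 0, 0); (0, 1, 1, 0, 0, 0, 0); (1, 0, 0, 0, 0, 0, 0))


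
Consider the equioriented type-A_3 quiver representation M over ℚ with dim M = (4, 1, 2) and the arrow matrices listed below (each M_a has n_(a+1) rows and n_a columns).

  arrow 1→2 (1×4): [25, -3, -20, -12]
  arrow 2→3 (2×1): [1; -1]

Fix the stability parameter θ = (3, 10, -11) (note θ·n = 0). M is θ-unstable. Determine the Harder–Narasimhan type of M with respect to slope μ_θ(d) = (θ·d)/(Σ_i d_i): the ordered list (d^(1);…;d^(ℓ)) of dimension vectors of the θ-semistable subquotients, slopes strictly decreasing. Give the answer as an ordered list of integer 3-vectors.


Interval decomposition of M: I[1,1]^3, I[1,3], I[3,3].
HN type (ℓ=3): μ^(1)=3; μ^(2)=2/3; μ^(3)=-11

((3, 0, 0); (1, 1, 1); (0, 0, 1))


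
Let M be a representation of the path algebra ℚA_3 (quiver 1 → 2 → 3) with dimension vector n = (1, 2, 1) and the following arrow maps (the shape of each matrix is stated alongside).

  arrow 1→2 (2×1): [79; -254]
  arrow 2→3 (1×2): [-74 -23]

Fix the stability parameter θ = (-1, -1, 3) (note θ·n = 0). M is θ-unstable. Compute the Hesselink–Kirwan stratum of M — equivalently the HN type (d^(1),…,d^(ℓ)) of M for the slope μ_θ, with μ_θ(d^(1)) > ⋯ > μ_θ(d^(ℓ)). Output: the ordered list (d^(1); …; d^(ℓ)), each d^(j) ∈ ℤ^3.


Interval decomposition of M: I[1,3], I[2,2].
HN type (ℓ=2): μ^(1)=3; μ^(2)=-1

((0, 0, 1); (1, 2, 0))


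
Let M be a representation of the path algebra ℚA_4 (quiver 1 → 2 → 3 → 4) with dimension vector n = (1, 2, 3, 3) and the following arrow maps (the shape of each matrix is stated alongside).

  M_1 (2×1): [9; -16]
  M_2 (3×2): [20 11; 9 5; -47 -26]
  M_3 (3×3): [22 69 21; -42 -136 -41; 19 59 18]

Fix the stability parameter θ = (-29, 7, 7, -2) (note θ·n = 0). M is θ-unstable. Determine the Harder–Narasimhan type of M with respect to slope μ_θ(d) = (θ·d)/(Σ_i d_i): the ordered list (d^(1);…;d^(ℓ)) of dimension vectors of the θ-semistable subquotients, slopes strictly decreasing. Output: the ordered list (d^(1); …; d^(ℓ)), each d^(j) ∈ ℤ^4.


Interval decomposition of M: I[1,4], I[2,4], I[3,4].
HN type (ℓ=3): μ^(1)=4; μ^(2)=5/2; μ^(3)=-29

((0, 2, 2, 2); (0, 0, 1, 1); (1, 0, 0, 0))


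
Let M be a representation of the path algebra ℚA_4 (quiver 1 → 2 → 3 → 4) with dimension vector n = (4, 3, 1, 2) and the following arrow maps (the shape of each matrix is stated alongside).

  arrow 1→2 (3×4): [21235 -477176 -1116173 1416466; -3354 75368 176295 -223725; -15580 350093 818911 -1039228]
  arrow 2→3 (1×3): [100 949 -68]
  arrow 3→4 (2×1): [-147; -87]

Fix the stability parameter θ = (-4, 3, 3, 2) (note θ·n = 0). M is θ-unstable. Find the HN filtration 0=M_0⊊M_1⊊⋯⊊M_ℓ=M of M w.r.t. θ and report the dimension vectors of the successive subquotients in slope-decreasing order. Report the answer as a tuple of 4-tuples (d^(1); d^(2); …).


Barcode: M ≅ I[1,1], I[1,2]^2, I[1,4], I[4,4]. HN layers by μ_θ (4 steps, strictly decreasing):
  μ^(1)=3; μ^(2)=8/3; μ^(3)=2; μ^(4)=-4

((0, 2, 0, 0); (0, 1, 1, 1); (0, 0, 0, 1); (4, 0, 0, 0))


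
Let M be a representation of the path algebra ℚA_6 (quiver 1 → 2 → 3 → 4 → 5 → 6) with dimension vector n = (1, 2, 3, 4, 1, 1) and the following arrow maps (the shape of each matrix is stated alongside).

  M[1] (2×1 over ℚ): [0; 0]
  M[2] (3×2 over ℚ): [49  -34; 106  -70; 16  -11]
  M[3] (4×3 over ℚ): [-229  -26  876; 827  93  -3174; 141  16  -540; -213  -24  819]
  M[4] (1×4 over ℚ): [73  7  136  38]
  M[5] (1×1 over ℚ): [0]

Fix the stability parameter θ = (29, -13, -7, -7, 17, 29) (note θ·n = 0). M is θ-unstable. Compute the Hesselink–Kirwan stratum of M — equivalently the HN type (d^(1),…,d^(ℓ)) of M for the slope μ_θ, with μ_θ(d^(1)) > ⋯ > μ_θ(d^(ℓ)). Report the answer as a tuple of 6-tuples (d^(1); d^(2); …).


Via rank(M_{q-1}∘⋯∘M_p): M ≅ I[1,1], I[2,4], I[2,5], I[3,4], I[4,4], I[6,6].
μ_θ-semistable layers: μ^(1)=29; μ^(2)=17; μ^(3)=-7; μ^(4)=-13

((1, 0, 0, 0, 0, 1); (0, 0, 0, 0, 1, 0); (0, 0, 3, 4, 0, 0); (0, 2, 0, 0, 0, 0))


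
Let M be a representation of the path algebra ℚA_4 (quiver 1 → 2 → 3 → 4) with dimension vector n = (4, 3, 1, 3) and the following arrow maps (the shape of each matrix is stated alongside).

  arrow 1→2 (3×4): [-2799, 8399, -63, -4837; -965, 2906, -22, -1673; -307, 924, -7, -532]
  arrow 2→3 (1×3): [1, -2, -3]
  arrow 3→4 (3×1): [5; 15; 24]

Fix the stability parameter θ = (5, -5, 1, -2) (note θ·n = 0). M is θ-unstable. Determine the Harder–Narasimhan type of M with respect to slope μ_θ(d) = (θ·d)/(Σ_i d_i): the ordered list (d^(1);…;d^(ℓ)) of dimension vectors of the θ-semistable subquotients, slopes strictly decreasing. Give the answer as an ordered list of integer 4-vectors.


Interval decomposition of M: I[1,1], I[1,2]^2, I[1,4], I[4,4]^2.
HN type (ℓ=4): μ^(1)=5; μ^(2)=0; μ^(3)=-1/4; μ^(4)=-2

((1, 0, 0, 0); (2, 2, 0, 0); (1, 1, 1, 1); (0, 0, 0, 2))


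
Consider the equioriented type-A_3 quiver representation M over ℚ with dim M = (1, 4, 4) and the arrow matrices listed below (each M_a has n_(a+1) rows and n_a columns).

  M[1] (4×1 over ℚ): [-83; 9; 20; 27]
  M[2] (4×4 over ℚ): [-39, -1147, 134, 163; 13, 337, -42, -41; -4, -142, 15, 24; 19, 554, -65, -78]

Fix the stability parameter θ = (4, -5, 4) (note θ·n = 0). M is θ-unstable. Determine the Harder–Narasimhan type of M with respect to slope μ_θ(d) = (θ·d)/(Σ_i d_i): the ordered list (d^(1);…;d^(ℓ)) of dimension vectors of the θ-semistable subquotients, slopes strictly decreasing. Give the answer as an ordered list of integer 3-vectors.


Interval decomposition of M: I[1,3], I[2,2], I[2,3]^2, I[3,3].
HN type (ℓ=3): μ^(1)=4; μ^(2)=-1/2; μ^(3)=-5

((0, 0, 4); (1, 1, 0); (0, 3, 0))


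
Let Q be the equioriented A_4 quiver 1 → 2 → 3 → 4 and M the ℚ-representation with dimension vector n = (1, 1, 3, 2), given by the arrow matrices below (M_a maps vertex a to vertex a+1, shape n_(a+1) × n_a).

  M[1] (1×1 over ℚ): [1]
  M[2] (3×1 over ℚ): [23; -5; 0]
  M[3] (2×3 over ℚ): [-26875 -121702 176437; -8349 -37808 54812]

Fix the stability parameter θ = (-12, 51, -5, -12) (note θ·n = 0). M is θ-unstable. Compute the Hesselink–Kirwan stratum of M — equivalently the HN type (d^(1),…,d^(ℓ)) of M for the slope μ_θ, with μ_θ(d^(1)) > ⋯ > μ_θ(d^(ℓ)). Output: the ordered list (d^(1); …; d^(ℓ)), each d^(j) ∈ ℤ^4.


Via rank(M_{q-1}∘⋯∘M_p): M ≅ I[1,4], I[3,3], I[3,4].
μ_θ-semistable layers: μ^(1)=34/3; μ^(2)=-5; μ^(3)=-17/2; μ^(4)=-12

((0, 1, 1, 1); (0, 0, 1, 0); (0, 0, 1, 1); (1, 0, 0, 0))


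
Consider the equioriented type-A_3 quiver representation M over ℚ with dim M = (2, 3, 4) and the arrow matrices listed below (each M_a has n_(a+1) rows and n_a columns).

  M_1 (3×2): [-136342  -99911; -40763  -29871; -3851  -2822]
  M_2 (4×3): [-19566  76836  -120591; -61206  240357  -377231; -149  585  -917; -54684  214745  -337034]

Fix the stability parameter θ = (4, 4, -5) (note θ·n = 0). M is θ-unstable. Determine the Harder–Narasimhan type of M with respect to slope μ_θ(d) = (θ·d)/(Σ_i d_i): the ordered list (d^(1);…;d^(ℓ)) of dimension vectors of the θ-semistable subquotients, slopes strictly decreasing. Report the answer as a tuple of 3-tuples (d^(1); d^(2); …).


Via rank(M_{q-1}∘⋯∘M_p): M ≅ I[1,3]^2, I[2,3], I[3,3].
μ_θ-semistable layers: μ^(1)=1; μ^(2)=-1/2; μ^(3)=-5

((2, 2, 2); (0, 1, 1); (0, 0, 1))


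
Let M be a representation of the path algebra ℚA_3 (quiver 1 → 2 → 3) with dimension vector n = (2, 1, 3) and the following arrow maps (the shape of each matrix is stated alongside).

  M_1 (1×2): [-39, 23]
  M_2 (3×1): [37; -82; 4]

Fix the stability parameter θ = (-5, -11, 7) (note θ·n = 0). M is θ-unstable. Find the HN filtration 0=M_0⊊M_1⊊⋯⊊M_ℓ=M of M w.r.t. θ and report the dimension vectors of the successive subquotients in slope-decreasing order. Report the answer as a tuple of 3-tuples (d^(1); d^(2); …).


Interval decomposition of M: I[1,1], I[1,3], I[3,3]^2.
HN type (ℓ=3): μ^(1)=7; μ^(2)=-5; μ^(3)=-8

((0, 0, 3); (1, 0, 0); (1, 1, 0))


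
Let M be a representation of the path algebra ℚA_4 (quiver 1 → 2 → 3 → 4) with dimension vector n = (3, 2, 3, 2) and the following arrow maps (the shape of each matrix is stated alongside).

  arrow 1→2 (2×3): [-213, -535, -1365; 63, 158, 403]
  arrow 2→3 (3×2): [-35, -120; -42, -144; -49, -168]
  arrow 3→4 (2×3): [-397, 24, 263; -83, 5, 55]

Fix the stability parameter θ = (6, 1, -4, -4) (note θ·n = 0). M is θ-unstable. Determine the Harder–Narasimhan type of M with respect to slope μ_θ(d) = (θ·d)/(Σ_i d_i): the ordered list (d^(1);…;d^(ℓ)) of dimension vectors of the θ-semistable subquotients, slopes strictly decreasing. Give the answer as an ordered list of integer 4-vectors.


Barcode: M ≅ I[1,1], I[1,2], I[1,3], I[3,4]^2. HN layers by μ_θ (4 steps, strictly decreasing):
  μ^(1)=6; μ^(2)=7/2; μ^(3)=1; μ^(4)=-4

((1, 0, 0, 0); (1, 1, 0, 0); (1, 1, 1, 0); (0, 0, 2, 2))


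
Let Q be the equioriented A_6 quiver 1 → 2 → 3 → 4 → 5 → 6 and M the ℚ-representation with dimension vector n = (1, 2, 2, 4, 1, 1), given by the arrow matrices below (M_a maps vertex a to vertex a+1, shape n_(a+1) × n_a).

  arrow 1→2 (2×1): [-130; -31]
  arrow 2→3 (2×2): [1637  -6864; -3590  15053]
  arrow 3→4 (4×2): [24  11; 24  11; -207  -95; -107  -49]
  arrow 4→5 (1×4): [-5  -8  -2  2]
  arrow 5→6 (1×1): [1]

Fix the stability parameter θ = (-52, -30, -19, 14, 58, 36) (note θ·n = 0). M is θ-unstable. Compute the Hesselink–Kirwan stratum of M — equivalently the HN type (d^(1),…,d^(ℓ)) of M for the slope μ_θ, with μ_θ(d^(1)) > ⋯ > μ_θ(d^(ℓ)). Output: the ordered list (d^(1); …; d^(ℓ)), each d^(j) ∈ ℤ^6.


Barcode: M ≅ I[1,6], I[2,4], I[4,4]^2. HN layers by μ_θ (5 steps, strictly decreasing):
  μ^(1)=47; μ^(2)=14; μ^(3)=-19; μ^(4)=-30; μ^(5)=-52

((0, 0, 0, 0, 1, 1); (0, 0, 0, 4, 0, 0); (0, 0, 2, 0, 0, 0); (0, 2, 0, 0, 0, 0); (1, 0, 0, 0, 0, 0))
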